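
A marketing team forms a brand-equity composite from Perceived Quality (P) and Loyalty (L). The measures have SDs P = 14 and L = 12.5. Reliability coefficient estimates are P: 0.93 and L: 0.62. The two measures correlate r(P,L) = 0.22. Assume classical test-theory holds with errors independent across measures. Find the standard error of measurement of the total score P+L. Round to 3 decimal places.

Var(total) = 352.25 + 77 = 429.25.
True-score variance = 279.155 + 77 = 356.155, so reliability = 0.8297.
Error variance = 429.25 − 356.155 = 73.095; SEM = √73.095 = 8.550.

8.550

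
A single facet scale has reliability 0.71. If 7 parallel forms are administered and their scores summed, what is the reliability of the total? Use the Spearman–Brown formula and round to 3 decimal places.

ρ_k = kρ / (1 + (k−1)ρ) = 7·0.71 / (1 + 6·0.71) = 4.970 / 5.260 = 0.945.

0.945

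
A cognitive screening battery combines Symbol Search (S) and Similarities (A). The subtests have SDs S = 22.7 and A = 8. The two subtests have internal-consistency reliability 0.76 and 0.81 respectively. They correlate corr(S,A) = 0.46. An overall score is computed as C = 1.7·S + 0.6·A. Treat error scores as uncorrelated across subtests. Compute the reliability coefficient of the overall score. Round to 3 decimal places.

0.785

Var(C) = 1.7²·22.7² + 0.6²·8² + 2·[1.02·22.7·8·0.46] = 1512.23 + 170.413 = 1682.64.
With uncorrelated errors the cross-covariances are all true-score covariance, so they carry over unchanged; only the diagonal terms shrink to ρᵢσᵢ².
True-score variance = [1.7²·22.7²·0.76 + 0.6²·8²·0.81] + 170.413 = 1150.45 + 170.413 = 1320.86.
Reliability = 1320.86 / 1682.64 = 0.785.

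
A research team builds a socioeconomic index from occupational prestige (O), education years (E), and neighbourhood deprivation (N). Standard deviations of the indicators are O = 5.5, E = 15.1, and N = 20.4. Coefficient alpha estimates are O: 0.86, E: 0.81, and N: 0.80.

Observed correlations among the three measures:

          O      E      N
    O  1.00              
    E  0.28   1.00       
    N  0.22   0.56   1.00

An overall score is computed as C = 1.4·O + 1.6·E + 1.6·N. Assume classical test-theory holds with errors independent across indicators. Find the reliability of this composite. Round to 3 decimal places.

Var(C) = 1.4²·5.5² + 1.6²·15.1² + 1.6²·20.4² + 2·[2.24·5.5·15.1·0.28 + 2.24·5.5·20.4·0.22 + 2.56·15.1·20.4·0.56] = 1708.37 + 1097.97 = 2806.34.
Because errors are independent across components, Cov(Tᵢ,Tⱼ) = Cov(Xᵢ,Xⱼ); the off-diagonal part of the true-score variance is the same as above.
True-score variance = [1.4²·5.5²·0.86 + 1.6²·15.1²·0.81 + 1.6²·20.4²·0.80] + 1097.97 = 1376.09 + 1097.97 = 2474.06.
Reliability = 2474.06 / 2806.34 = 0.882.

0.882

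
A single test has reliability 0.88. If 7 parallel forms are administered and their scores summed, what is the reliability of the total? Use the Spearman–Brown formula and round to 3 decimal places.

ρ_k = kρ / (1 + (k−1)ρ) = 7·0.88 / (1 + 6·0.88) = 6.160 / 6.280 = 0.981.

0.981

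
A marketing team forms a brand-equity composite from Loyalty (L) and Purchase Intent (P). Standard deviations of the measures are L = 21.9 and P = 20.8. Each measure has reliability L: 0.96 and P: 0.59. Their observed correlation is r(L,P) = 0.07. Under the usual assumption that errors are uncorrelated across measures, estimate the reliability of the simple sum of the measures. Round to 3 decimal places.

Var(L+P) = 21.9² + 20.8² + 2·[21.9·20.8·0.07] = 912.25 + 63.7728 = 976.023.
Because errors are independent across components, Cov(Tᵢ,Tⱼ) = Cov(Xᵢ,Xⱼ); the off-diagonal part of the true-score variance is the same as above.
True-score variance = [21.9²·0.96 + 20.8²·0.59] + 63.7728 = 715.683 + 63.7728 = 779.456.
Reliability = 779.456 / 976.023 = 0.799.

0.799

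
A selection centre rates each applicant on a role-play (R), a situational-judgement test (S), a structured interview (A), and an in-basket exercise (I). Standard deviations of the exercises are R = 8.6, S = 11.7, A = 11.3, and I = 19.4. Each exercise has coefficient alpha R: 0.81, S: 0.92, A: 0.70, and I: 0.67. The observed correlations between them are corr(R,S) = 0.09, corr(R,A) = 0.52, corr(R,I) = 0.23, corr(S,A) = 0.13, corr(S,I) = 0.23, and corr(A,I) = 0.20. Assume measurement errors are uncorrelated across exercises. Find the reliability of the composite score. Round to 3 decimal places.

0.835

Var(R+S+A+I) = 8.6² + 11.7² + 11.3² + 19.4² + 2·[8.6·11.7·0.09 + 8.6·11.3·0.52 + 8.6·19.4·0.23 + 11.7·11.3·0.13 + 11.7·19.4·0.23 + 11.3·19.4·0.20] = 714.9 + 422.399 = 1137.3.
Because errors are independent across components, Cov(Tᵢ,Tⱼ) = Cov(Xᵢ,Xⱼ); the off-diagonal part of the true-score variance is the same as above.
True-score variance = [8.6²·0.81 + 11.7²·0.92 + 11.3²·0.70 + 19.4²·0.67] + 422.399 = 527.391 + 422.399 = 949.789.
Reliability = 949.789 / 1137.3 = 0.835.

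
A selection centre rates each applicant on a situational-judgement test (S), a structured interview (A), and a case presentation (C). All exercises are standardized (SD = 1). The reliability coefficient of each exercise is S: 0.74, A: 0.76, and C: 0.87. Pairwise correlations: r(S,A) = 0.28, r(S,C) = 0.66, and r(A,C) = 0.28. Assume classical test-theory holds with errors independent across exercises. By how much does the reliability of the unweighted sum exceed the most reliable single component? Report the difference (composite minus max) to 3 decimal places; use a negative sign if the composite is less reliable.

0.014

Var(sum) = 3 + 2.44 = 5.44; true-score variance = 2.37 + 2.44 = 4.81; composite reliability = 0.8842.
Max component reliability = 0.8700.
Difference = 0.8842 − 0.8700 = 0.014.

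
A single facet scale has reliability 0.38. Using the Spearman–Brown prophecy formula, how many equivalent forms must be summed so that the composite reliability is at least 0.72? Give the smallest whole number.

k ≥ ρ*(1−ρ₁)/(ρ₁(1−ρ*)) = 0.72·0.62 / (0.38·0.28) = 4.195.
Smallest integer k = 5.

5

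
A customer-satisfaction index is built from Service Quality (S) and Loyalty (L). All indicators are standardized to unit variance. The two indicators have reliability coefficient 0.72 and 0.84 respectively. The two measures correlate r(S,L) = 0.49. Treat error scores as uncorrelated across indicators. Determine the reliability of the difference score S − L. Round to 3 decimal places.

0.569

Var(S−L) = 1 + 1 − 2·0.49 = 2 − 0.98 = 1.02.
With uncorrelated errors the cross-covariances are all true-score covariance, so they carry over unchanged; only the diagonal terms shrink to ρᵢσᵢ².
True-score variance = [0.72 + 0.84] − 0.98 = 1.56 − 0.98 = 0.58.
Reliability = 0.58 / 1.02 = 0.569.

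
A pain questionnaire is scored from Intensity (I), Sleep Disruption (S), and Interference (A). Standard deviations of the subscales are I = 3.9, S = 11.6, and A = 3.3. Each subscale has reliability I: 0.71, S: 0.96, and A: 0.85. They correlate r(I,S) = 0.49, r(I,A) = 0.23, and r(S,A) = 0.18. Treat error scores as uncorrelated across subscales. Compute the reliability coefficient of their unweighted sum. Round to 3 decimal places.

Var(I+S+A) = 3.9² + 11.6² + 3.3² + 2·[3.9·11.6·0.49 + 3.9·3.3·0.23 + 11.6·3.3·0.18] = 160.66 + 64.0362 = 224.696.
With uncorrelated errors the cross-covariances are all true-score covariance, so they carry over unchanged; only the diagonal terms shrink to ρᵢσᵢ².
True-score variance = [3.9²·0.71 + 11.6²·0.96 + 3.3²·0.85] + 64.0362 = 149.233 + 64.0362 = 213.269.
Reliability = 213.269 / 224.696 = 0.949.

0.949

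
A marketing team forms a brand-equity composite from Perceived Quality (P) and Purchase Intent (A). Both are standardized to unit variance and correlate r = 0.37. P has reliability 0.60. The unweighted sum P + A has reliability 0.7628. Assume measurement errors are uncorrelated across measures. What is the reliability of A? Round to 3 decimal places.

Var(P+A) = 2 + 2·0.37 = 2.740.
True-score variance = ρ_P + ρ_A + 2·0.37, so 0.7628 = (0.60 + ρ_A + 0.74) / 2.740.
ρ_A = 0.7628·2.740 − 0.60 − 0.74 = 0.750.

0.750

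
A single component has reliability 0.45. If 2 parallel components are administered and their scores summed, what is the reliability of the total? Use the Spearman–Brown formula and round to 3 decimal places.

ρ_k = kρ / (1 + (k−1)ρ) = 2·0.45 / (1 + 1·0.45) = 0.900 / 1.450 = 0.621.

0.621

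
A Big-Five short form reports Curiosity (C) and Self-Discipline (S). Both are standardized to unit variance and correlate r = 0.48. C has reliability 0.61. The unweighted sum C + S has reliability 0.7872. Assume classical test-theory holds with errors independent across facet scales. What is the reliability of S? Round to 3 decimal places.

0.760

Var(C+S) = 2 + 2·0.48 = 2.960.
True-score variance = ρ_C + ρ_S + 2·0.48, so 0.7872 = (0.61 + ρ_S + 0.96) / 2.960.
ρ_S = 0.7872·2.960 − 0.61 − 0.96 = 0.760.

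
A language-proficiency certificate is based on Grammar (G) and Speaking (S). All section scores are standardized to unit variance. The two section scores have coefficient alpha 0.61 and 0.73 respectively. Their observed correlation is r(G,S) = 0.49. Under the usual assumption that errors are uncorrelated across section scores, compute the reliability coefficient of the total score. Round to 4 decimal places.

Var(G+S) = 2 + 2·[0.49] = 2 + 0.98 = 2.98.
Because errors are independent across components, Cov(Tᵢ,Tⱼ) = Cov(Xᵢ,Xⱼ); the off-diagonal part of the true-score variance is the same as above.
True-score variance = [0.61 + 0.73] + 0.98 = 1.34 + 0.98 = 2.32.
Reliability = 2.32 / 2.98 = 0.7785.

0.7785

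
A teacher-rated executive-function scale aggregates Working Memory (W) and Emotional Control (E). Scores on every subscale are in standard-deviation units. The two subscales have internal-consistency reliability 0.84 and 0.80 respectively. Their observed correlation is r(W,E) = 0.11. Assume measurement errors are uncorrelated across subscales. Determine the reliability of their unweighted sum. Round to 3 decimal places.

Var(W+E) = 2 + 2·[0.11] = 2 + 0.22 = 2.22.
Because errors are independent across components, Cov(Tᵢ,Tⱼ) = Cov(Xᵢ,Xⱼ); the off-diagonal part of the true-score variance is the same as above.
True-score variance = [0.84 + 0.80] + 0.22 = 1.64 + 0.22 = 1.86.
Reliability = 1.86 / 2.22 = 0.838.

0.838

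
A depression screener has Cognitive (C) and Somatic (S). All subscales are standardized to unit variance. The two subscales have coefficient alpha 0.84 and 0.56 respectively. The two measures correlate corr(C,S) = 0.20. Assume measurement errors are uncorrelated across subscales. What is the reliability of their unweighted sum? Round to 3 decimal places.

0.750

Var(C+S) = 2 + 2·[0.20] = 2 + 0.4 = 2.4.
With uncorrelated errors the cross-covariances are all true-score covariance, so they carry over unchanged; only the diagonal terms shrink to ρᵢσᵢ².
True-score variance = [0.84 + 0.56] + 0.4 = 1.4 + 0.4 = 1.8.
Reliability = 1.8 / 2.4 = 0.750.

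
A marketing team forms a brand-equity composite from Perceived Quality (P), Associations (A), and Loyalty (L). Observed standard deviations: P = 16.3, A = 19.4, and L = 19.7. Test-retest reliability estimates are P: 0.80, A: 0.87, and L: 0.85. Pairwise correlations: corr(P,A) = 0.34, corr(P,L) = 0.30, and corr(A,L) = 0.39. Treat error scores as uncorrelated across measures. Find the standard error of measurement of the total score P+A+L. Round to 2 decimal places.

12.66

Var(total) = 1030.14 + 705.796 = 1735.94.
True-score variance = 869.862 + 705.796 = 1575.66, so reliability = 0.9077.
Error variance = 1735.94 − 1575.66 = 160.278; SEM = √160.278 = 12.66.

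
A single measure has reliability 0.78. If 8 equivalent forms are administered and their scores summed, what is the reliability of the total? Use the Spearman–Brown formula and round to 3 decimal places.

0.966

ρ_k = kρ / (1 + (k−1)ρ) = 8·0.78 / (1 + 7·0.78) = 6.240 / 6.460 = 0.966.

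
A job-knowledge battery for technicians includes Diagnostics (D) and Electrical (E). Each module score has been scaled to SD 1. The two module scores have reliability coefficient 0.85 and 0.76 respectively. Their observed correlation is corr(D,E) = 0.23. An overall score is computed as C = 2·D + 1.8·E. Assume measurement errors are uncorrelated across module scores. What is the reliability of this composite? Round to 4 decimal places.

0.8451

Var(C) = 2² + 1.8² + 2·[3.6·0.23] = 7.24 + 1.656 = 8.896.
With uncorrelated errors the cross-covariances are all true-score covariance, so they carry over unchanged; only the diagonal terms shrink to ρᵢσᵢ².
True-score variance = [2²·0.85 + 1.8²·0.76] + 1.656 = 5.8624 + 1.656 = 7.5184.
Reliability = 7.5184 / 8.896 = 0.8451.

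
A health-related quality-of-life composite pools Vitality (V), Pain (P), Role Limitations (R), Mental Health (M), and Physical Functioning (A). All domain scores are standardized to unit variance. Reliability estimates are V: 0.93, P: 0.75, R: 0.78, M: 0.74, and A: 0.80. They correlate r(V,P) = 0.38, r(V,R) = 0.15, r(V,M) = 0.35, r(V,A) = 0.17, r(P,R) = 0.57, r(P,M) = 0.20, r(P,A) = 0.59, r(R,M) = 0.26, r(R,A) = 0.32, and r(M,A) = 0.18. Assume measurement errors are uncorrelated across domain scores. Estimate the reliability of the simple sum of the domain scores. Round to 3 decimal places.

0.912

Var(V+P+R+M+A) = 5 + 2·[0.38 + 0.15 + 0.35 + 0.17 + 0.57 + 0.20 + 0.59 + 0.26 + 0.32 + 0.18] = 5 + 6.34 = 11.34.
With uncorrelated errors the cross-covariances are all true-score covariance, so they carry over unchanged; only the diagonal terms shrink to ρᵢσᵢ².
True-score variance = [0.93 + 0.75 + 0.78 + 0.74 + 0.80] + 6.34 = 4 + 6.34 = 10.34.
Reliability = 10.34 / 11.34 = 0.912.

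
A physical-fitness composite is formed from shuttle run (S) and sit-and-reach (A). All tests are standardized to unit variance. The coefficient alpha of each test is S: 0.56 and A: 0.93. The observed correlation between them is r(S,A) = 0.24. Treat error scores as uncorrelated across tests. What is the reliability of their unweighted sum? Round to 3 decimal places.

Var(S+A) = 2 + 2·[0.24] = 2 + 0.48 = 2.48.
Because errors are independent across components, Cov(Tᵢ,Tⱼ) = Cov(Xᵢ,Xⱼ); the off-diagonal part of the true-score variance is the same as above.
True-score variance = [0.56 + 0.93] + 0.48 = 1.49 + 0.48 = 1.97.
Reliability = 1.97 / 2.48 = 0.794.

0.794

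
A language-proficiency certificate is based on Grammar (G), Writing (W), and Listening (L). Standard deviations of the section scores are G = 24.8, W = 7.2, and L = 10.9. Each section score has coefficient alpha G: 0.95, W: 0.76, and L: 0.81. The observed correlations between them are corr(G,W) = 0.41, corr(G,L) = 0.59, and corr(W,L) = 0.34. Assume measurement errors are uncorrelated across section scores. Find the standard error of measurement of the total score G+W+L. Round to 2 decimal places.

Var(total) = 785.69 + 518.763 = 1304.45.
True-score variance = 719.923 + 518.763 = 1238.69, so reliability = 0.9496.
Error variance = 1304.45 − 1238.69 = 65.7675; SEM = √65.7675 = 8.11.

8.11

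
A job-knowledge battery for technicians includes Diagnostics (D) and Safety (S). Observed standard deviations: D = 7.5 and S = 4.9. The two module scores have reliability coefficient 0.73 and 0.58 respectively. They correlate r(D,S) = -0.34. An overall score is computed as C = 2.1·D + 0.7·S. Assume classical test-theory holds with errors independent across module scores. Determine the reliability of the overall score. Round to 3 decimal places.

0.678

Var(C) = 2.1²·7.5² + 0.7²·4.9² + 2·[1.47·7.5·4.9·(-0.34)] = 259.827 − 36.7353 = 223.092.
Under uncorrelated errors the observed covariances equal the true-score covariances, so only the own-variance terms attenuate.
True-score variance = [2.1²·7.5²·0.73 + 0.7²·4.9²·0.58] − 36.7353 = 187.909 − 36.7353 = 151.174.
Reliability = 151.174 / 223.092 = 0.678.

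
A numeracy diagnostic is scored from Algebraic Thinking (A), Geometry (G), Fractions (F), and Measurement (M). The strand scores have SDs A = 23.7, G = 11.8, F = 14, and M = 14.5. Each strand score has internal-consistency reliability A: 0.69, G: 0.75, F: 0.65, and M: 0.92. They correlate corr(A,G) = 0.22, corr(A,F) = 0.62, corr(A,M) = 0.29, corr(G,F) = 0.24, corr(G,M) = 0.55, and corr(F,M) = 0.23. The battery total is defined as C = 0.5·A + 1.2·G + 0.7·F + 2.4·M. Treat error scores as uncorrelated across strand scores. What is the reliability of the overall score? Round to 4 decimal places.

Var(C) = 0.5²·23.7² + 1.2²·11.8² + 0.7²·14² + 2.4²·14.5² + 2·[0.6·23.7·11.8·0.22 + 0.35·23.7·14·0.62 + 1.2·23.7·14.5·0.29 + 0.84·11.8·14·0.24 + 2.88·11.8·14.5·0.55 + 1.68·14·14.5·0.23] = 1648.01 + 1222.54 = 2870.55.
With uncorrelated errors the cross-covariances are all true-score covariance, so they carry over unchanged; only the diagonal terms shrink to ρᵢσᵢ².
True-score variance = [0.5²·23.7²·0.69 + 1.2²·11.8²·0.75 + 0.7²·14²·0.65 + 2.4²·14.5²·0.92] + 1222.54 = 1423.85 + 1222.54 = 2646.4.
Reliability = 2646.4 / 2870.55 = 0.9219.

0.9219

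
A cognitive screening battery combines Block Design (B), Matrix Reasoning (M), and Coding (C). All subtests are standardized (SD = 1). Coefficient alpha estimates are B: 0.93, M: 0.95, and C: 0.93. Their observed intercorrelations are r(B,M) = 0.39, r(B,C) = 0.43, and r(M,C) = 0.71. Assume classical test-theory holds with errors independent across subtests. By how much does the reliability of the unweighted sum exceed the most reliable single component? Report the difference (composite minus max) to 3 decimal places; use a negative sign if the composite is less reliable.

Var(sum) = 3 + 3.06 = 6.06; true-score variance = 2.81 + 3.06 = 5.87; composite reliability = 0.9686.
Max component reliability = 0.9500.
Difference = 0.9686 − 0.9500 = 0.019.

0.019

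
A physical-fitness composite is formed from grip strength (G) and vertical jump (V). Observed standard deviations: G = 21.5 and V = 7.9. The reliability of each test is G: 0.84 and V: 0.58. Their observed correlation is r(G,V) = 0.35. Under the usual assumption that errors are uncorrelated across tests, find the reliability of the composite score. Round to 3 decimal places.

Var(G+V) = 21.5² + 7.9² + 2·[21.5·7.9·0.35] = 524.66 + 118.895 = 643.555.
With uncorrelated errors the cross-covariances are all true-score covariance, so they carry over unchanged; only the diagonal terms shrink to ρᵢσᵢ².
True-score variance = [21.5²·0.84 + 7.9²·0.58] + 118.895 = 424.488 + 118.895 = 543.383.
Reliability = 543.383 / 643.555 = 0.844.

0.844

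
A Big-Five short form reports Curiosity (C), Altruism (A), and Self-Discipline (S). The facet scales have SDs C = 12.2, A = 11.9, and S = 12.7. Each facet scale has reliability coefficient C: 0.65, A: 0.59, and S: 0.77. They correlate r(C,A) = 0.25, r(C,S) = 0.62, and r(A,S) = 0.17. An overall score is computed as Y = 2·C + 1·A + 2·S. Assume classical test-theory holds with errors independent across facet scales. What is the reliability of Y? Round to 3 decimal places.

Var(Y) = 2²·12.2² + 11.9² + 2²·12.7² + 2·[2·12.2·11.9·0.25 + 4·12.2·12.7·0.62 + 2·11.9·12.7·0.17] = 1382.13 + 1016.45 = 2398.58.
Because errors are independent across components, Cov(Tᵢ,Tⱼ) = Cov(Xᵢ,Xⱼ); the off-diagonal part of the true-score variance is the same as above.
True-score variance = [2²·12.2²·0.65 + 11.9²·0.59 + 2²·12.7²·0.77] + 1016.45 = 967.307 + 1016.45 = 1983.76.
Reliability = 1983.76 / 2398.58 = 0.827.

0.827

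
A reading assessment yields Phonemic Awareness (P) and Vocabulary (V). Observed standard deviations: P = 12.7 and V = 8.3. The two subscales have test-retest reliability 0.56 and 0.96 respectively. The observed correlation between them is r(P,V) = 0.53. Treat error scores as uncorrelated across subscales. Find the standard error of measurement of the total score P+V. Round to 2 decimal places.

Var(total) = 230.18 + 111.735 = 341.915.
True-score variance = 156.457 + 111.735 = 268.191, so reliability = 0.7844.
Error variance = 341.915 − 268.191 = 73.7232; SEM = √73.7232 = 8.59.

8.59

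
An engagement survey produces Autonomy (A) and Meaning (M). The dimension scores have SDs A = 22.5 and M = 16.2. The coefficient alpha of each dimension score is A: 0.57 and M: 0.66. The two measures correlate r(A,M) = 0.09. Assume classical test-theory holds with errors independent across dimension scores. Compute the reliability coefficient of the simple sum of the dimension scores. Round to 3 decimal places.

0.632

Var(A+M) = 22.5² + 16.2² + 2·[22.5·16.2·0.09] = 768.69 + 65.61 = 834.3.
With uncorrelated errors the cross-covariances are all true-score covariance, so they carry over unchanged; only the diagonal terms shrink to ρᵢσᵢ².
True-score variance = [22.5²·0.57 + 16.2²·0.66] + 65.61 = 461.773 + 65.61 = 527.383.
Reliability = 527.383 / 834.3 = 0.632.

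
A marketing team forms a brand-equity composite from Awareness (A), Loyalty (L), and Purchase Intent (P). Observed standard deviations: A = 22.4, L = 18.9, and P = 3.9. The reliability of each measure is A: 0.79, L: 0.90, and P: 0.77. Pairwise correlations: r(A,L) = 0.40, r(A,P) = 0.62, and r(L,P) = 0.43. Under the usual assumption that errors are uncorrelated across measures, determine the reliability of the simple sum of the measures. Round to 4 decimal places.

0.8956

Var(A+L+P) = 22.4² + 18.9² + 3.9² + 2·[22.4·18.9·0.40 + 22.4·3.9·0.62 + 18.9·3.9·0.43] = 874.18 + 510.405 = 1384.58.
Under uncorrelated errors the observed covariances equal the true-score covariances, so only the own-variance terms attenuate.
True-score variance = [22.4²·0.79 + 18.9²·0.90 + 3.9²·0.77] + 510.405 = 729.591 + 510.405 = 1240.
Reliability = 1240 / 1384.58 = 0.8956.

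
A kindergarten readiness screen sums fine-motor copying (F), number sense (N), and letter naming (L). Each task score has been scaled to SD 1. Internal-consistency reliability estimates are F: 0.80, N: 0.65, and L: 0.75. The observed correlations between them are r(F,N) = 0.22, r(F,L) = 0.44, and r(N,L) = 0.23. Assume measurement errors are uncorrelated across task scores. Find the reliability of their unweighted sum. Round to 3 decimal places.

0.833

Var(F+N+L) = 3 + 2·[0.22 + 0.44 + 0.23] = 3 + 1.78 = 4.78.
With uncorrelated errors the cross-covariances are all true-score covariance, so they carry over unchanged; only the diagonal terms shrink to ρᵢσᵢ².
True-score variance = [0.80 + 0.65 + 0.75] + 1.78 = 2.2 + 1.78 = 3.98.
Reliability = 3.98 / 4.78 = 0.833.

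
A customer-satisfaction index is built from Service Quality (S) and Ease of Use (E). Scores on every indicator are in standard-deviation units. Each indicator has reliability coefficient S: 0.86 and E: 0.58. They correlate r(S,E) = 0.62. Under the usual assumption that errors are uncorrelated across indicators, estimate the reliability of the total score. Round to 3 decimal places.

0.827

Var(S+E) = 2 + 2·[0.62] = 2 + 1.24 = 3.24.
Because errors are independent across components, Cov(Tᵢ,Tⱼ) = Cov(Xᵢ,Xⱼ); the off-diagonal part of the true-score variance is the same as above.
True-score variance = [0.86 + 0.58] + 1.24 = 1.44 + 1.24 = 2.68.
Reliability = 2.68 / 3.24 = 0.827.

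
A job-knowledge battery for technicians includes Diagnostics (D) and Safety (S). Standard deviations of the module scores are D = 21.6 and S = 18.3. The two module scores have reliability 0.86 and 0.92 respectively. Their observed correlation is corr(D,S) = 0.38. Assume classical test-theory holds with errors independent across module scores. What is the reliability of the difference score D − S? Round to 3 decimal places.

0.816

Var(D−S) = 21.6² + 18.3² − 2·21.6·18.3·0.38 = 801.45 − 300.413 = 501.037.
Because errors are independent across components, Cov(Tᵢ,Tⱼ) = Cov(Xᵢ,Xⱼ); the off-diagonal part of the true-score variance is the same as above.
True-score variance = [21.6²·0.86 + 18.3²·0.92] − 300.413 = 709.34 − 300.413 = 408.928.
Reliability = 408.928 / 501.037 = 0.816.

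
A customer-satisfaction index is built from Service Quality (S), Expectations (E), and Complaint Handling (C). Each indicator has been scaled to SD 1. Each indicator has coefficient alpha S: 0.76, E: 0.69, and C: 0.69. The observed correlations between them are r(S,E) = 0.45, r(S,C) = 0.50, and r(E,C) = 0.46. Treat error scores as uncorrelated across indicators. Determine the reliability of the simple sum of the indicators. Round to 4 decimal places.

0.8522

Var(S+E+C) = 3 + 2·[0.45 + 0.50 + 0.46] = 3 + 2.82 = 5.82.
Because errors are independent across components, Cov(Tᵢ,Tⱼ) = Cov(Xᵢ,Xⱼ); the off-diagonal part of the true-score variance is the same as above.
True-score variance = [0.76 + 0.69 + 0.69] + 2.82 = 2.14 + 2.82 = 4.96.
Reliability = 4.96 / 5.82 = 0.8522.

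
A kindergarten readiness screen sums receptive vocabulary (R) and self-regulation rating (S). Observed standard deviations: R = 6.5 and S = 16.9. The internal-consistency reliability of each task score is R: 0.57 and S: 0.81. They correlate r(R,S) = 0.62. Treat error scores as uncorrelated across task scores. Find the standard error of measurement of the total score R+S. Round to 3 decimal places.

8.511

Var(total) = 327.86 + 136.214 = 464.074.
True-score variance = 255.427 + 136.214 = 391.641, so reliability = 0.8439.
Error variance = 464.074 − 391.641 = 72.4334; SEM = √72.4334 = 8.511.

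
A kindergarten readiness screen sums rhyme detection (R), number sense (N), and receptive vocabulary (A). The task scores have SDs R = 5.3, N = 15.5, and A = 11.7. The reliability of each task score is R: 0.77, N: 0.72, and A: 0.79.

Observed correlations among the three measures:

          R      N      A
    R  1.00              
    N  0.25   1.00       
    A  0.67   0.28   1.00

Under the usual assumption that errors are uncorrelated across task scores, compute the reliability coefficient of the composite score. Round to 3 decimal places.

0.838

Var(R+N+A) = 5.3² + 15.5² + 11.7² + 2·[5.3·15.5·0.25 + 5.3·11.7·0.67 + 15.5·11.7·0.28] = 405.23 + 225.724 = 630.954.
Because errors are independent across components, Cov(Tᵢ,Tⱼ) = Cov(Xᵢ,Xⱼ); the off-diagonal part of the true-score variance is the same as above.
True-score variance = [5.3²·0.77 + 15.5²·0.72 + 11.7²·0.79] + 225.724 = 302.752 + 225.724 = 528.477.
Reliability = 528.477 / 630.954 = 0.838.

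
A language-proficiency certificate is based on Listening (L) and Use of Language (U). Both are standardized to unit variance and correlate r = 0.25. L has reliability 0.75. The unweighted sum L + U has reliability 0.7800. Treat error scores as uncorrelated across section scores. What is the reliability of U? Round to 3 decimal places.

0.700

Var(L+U) = 2 + 2·0.25 = 2.500.
True-score variance = ρ_L + ρ_U + 2·0.25, so 0.7800 = (0.75 + ρ_U + 0.50) / 2.500.
ρ_U = 0.7800·2.500 − 0.75 − 0.50 = 0.700.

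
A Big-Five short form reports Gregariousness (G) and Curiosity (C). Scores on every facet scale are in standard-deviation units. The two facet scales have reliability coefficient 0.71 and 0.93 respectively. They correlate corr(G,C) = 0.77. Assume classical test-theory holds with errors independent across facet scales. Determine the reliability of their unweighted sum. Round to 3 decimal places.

Var(G+C) = 2 + 2·[0.77] = 2 + 1.54 = 3.54.
Under uncorrelated errors the observed covariances equal the true-score covariances, so only the own-variance terms attenuate.
True-score variance = [0.71 + 0.93] + 1.54 = 1.64 + 1.54 = 3.18.
Reliability = 3.18 / 3.54 = 0.898.

0.898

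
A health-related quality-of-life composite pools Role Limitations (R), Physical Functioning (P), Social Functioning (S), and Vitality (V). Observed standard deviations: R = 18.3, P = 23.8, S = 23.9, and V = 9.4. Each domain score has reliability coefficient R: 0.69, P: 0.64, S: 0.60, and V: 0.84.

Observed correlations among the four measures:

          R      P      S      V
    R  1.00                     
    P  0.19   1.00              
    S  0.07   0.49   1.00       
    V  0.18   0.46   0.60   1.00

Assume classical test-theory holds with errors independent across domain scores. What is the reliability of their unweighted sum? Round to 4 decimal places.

0.8091

Var(R+P+S+V) = 18.3² + 23.8² + 23.9² + 9.4² + 2·[18.3·23.8·0.19 + 18.3·23.9·0.07 + 18.3·9.4·0.18 + 23.8·23.9·0.49 + 23.8·9.4·0.46 + 23.9·9.4·0.60] = 1560.9 + 1321.52 = 2882.42.
Because errors are independent across components, Cov(Tᵢ,Tⱼ) = Cov(Xᵢ,Xⱼ); the off-diagonal part of the true-score variance is the same as above.
True-score variance = [18.3²·0.69 + 23.8²·0.64 + 23.9²·0.60 + 9.4²·0.84] + 1321.52 = 1010.54 + 1321.52 = 2332.07.
Reliability = 2332.07 / 2882.42 = 0.8091.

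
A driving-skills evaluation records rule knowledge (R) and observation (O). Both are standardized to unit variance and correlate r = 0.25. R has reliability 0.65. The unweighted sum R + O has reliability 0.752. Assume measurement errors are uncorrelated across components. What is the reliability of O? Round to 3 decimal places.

0.730

Var(R+O) = 2 + 2·0.25 = 2.500.
True-score variance = ρ_R + ρ_O + 2·0.25, so 0.752 = (0.65 + ρ_O + 0.50) / 2.500.
ρ_O = 0.752·2.500 − 0.65 − 0.50 = 0.730.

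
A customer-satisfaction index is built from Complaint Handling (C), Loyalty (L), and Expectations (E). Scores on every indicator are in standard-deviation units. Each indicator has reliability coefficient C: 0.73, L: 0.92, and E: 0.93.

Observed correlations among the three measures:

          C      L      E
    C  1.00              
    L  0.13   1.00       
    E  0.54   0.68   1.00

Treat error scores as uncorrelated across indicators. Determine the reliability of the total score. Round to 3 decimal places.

Var(C+L+E) = 3 + 2·[0.13 + 0.54 + 0.68] = 3 + 2.7 = 5.7.
With uncorrelated errors the cross-covariances are all true-score covariance, so they carry over unchanged; only the diagonal terms shrink to ρᵢσᵢ².
True-score variance = [0.73 + 0.92 + 0.93] + 2.7 = 2.58 + 2.7 = 5.28.
Reliability = 5.28 / 5.7 = 0.926.

0.926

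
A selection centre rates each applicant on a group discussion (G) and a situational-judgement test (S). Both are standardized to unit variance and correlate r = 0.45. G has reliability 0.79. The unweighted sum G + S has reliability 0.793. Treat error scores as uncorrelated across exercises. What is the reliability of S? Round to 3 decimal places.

0.610

Var(G+S) = 2 + 2·0.45 = 2.900.
True-score variance = ρ_G + ρ_S + 2·0.45, so 0.793 = (0.79 + ρ_S + 0.90) / 2.900.
ρ_S = 0.793·2.900 − 0.79 − 0.90 = 0.610.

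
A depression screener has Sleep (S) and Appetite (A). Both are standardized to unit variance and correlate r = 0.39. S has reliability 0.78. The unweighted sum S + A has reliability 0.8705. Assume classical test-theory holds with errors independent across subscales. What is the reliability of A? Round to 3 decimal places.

Var(S+A) = 2 + 2·0.39 = 2.780.
True-score variance = ρ_S + ρ_A + 2·0.39, so 0.8705 = (0.78 + ρ_A + 0.78) / 2.780.
ρ_A = 0.8705·2.780 − 0.78 − 0.78 = 0.860.

0.860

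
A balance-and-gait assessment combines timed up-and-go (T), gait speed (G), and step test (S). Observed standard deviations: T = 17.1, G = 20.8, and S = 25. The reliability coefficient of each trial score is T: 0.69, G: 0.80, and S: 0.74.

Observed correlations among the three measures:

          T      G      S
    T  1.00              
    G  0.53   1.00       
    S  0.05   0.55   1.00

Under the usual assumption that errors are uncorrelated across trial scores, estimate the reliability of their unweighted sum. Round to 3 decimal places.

0.855

Var(T+G+S) = 17.1² + 20.8² + 25² + 2·[17.1·20.8·0.53 + 17.1·25·0.05 + 20.8·25·0.55] = 1350.05 + 991.771 = 2341.82.
With uncorrelated errors the cross-covariances are all true-score covariance, so they carry over unchanged; only the diagonal terms shrink to ρᵢσᵢ².
True-score variance = [17.1²·0.69 + 20.8²·0.80 + 25²·0.74] + 991.771 = 1010.37 + 991.771 = 2002.15.
Reliability = 2002.15 / 2341.82 = 0.855.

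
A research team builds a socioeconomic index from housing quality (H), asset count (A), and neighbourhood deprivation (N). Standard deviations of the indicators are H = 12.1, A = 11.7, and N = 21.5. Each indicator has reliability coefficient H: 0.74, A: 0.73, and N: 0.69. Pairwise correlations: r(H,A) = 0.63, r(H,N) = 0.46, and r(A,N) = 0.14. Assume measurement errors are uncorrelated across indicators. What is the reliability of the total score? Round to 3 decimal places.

Var(H+A+N) = 12.1² + 11.7² + 21.5² + 2·[12.1·11.7·0.63 + 12.1·21.5·0.46 + 11.7·21.5·0.14] = 745.55 + 488.15 = 1233.7.
Because errors are independent across components, Cov(Tᵢ,Tⱼ) = Cov(Xᵢ,Xⱼ); the off-diagonal part of the true-score variance is the same as above.
True-score variance = [12.1²·0.74 + 11.7²·0.73 + 21.5²·0.69] + 488.15 = 527.226 + 488.15 = 1015.38.
Reliability = 1015.38 / 1233.7 = 0.823.

0.823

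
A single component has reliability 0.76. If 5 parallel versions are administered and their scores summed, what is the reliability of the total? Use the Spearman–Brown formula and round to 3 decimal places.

0.941

ρ_k = kρ / (1 + (k−1)ρ) = 5·0.76 / (1 + 4·0.76) = 3.800 / 4.040 = 0.941.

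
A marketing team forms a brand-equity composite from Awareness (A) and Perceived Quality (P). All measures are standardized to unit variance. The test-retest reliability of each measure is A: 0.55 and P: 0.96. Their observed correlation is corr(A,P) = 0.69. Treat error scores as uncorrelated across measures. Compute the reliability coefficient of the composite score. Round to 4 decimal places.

0.8550

Var(A+P) = 2 + 2·[0.69] = 2 + 1.38 = 3.38.
With uncorrelated errors the cross-covariances are all true-score covariance, so they carry over unchanged; only the diagonal terms shrink to ρᵢσᵢ².
True-score variance = [0.55 + 0.96] + 1.38 = 1.51 + 1.38 = 2.89.
Reliability = 2.89 / 3.38 = 0.8550.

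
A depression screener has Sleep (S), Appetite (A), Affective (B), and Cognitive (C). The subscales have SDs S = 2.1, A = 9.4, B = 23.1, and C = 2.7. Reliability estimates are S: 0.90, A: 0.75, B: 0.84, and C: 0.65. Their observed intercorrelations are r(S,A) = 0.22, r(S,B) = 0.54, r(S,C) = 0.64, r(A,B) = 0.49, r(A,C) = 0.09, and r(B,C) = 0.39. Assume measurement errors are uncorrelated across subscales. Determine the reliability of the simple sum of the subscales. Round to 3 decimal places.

0.886

Var(S+A+B+C) = 2.1² + 9.4² + 23.1² + 2.7² + 2·[2.1·9.4·0.22 + 2.1·23.1·0.54 + 2.1·2.7·0.64 + 9.4·23.1·0.49 + 9.4·2.7·0.09 + 23.1·2.7·0.39] = 633.67 + 334.348 = 968.018.
Because errors are independent across components, Cov(Tᵢ,Tⱼ) = Cov(Xᵢ,Xⱼ); the off-diagonal part of the true-score variance is the same as above.
True-score variance = [2.1²·0.90 + 9.4²·0.75 + 23.1²·0.84 + 2.7²·0.65] + 334.348 = 523.21 + 334.348 = 857.558.
Reliability = 857.558 / 968.018 = 0.886.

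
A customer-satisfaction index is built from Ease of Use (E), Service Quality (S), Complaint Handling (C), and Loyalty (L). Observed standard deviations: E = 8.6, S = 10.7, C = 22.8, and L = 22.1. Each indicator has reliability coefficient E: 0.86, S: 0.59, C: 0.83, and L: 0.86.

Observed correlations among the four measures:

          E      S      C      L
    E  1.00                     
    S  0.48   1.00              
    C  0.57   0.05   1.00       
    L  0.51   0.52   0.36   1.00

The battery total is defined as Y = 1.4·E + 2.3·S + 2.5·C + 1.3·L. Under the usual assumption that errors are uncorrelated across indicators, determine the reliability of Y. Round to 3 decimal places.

0.887

Var(Y) = 1.4²·8.6² + 2.3²·10.7² + 2.5²·22.8² + 1.3²·22.1² + 2·[3.22·8.6·10.7·0.48 + 3.5·8.6·22.8·0.57 + 1.82·8.6·22.1·0.51 + 5.75·10.7·22.8·0.05 + 2.99·10.7·22.1·0.52 + 3.25·22.8·22.1·0.36] = 4825.03 + 3474.32 = 8299.35.
Because errors are independent across components, Cov(Tᵢ,Tⱼ) = Cov(Xᵢ,Xⱼ); the off-diagonal part of the true-score variance is the same as above.
True-score variance = [1.4²·8.6²·0.86 + 2.3²·10.7²·0.59 + 2.5²·22.8²·0.83 + 1.3²·22.1²·0.86] + 3474.32 = 3888.53 + 3474.32 = 7362.85.
Reliability = 7362.85 / 8299.35 = 0.887.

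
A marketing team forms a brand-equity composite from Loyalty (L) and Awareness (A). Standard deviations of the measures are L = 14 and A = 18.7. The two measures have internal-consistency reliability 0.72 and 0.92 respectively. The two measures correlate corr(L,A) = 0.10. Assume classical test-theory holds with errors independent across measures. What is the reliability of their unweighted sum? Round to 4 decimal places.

Var(L+A) = 14² + 18.7² + 2·[14·18.7·0.10] = 545.69 + 52.36 = 598.05.
With uncorrelated errors the cross-covariances are all true-score covariance, so they carry over unchanged; only the diagonal terms shrink to ρᵢσᵢ².
True-score variance = [14²·0.72 + 18.7²·0.92] + 52.36 = 462.835 + 52.36 = 515.195.
Reliability = 515.195 / 598.05 = 0.8615.

0.8615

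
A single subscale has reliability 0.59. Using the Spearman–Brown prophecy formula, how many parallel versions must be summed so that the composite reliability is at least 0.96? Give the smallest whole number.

17

k ≥ ρ*(1−ρ₁)/(ρ₁(1−ρ*)) = 0.96·0.41 / (0.59·0.04) = 16.678.
Smallest integer k = 17.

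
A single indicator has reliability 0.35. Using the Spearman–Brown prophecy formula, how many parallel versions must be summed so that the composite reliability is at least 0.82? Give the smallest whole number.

k ≥ ρ*(1−ρ₁)/(ρ₁(1−ρ*)) = 0.82·0.65 / (0.35·0.18) = 8.460.
Smallest integer k = 9.

9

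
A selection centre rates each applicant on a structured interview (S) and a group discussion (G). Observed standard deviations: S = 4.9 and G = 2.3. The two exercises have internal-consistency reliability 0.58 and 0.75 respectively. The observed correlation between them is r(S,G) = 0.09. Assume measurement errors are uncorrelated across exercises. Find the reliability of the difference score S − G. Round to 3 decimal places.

0.582

Var(S−G) = 4.9² + 2.3² − 2·4.9·2.3·0.09 = 29.3 − 2.0286 = 27.2714.
Because errors are independent across components, Cov(Tᵢ,Tⱼ) = Cov(Xᵢ,Xⱼ); the off-diagonal part of the true-score variance is the same as above.
True-score variance = [4.9²·0.58 + 2.3²·0.75] − 2.0286 = 17.8933 − 2.0286 = 15.8647.
Reliability = 15.8647 / 27.2714 = 0.582.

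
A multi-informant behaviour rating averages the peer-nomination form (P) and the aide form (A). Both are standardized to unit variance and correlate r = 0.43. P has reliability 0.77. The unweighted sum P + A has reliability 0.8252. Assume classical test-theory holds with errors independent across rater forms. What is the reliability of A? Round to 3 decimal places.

Var(P+A) = 2 + 2·0.43 = 2.860.
True-score variance = ρ_P + ρ_A + 2·0.43, so 0.8252 = (0.77 + ρ_A + 0.86) / 2.860.
ρ_A = 0.8252·2.860 − 0.77 − 0.86 = 0.730.

0.730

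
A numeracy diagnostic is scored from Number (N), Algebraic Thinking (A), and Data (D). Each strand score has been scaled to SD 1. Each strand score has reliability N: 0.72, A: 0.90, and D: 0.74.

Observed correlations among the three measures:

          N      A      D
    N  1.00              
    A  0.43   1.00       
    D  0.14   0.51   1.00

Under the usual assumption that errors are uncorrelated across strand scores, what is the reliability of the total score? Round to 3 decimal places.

0.876

Var(N+A+D) = 3 + 2·[0.43 + 0.14 + 0.51] = 3 + 2.16 = 5.16.
Under uncorrelated errors the observed covariances equal the true-score covariances, so only the own-variance terms attenuate.
True-score variance = [0.72 + 0.90 + 0.74] + 2.16 = 2.36 + 2.16 = 4.52.
Reliability = 4.52 / 5.16 = 0.876.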